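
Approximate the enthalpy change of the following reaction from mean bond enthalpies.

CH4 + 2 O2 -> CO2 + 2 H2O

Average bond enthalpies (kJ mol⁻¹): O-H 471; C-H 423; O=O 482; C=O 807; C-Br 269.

Bonds broken (reactants):
  C-H: 4 × 423 = 1692
  O=O: 2 × 482 = 964
  Σ(broken) = 2656 kJ
Bonds formed (products):
  C=O: 2 × 807 = 1614
  O-H: 4 × 471 = 1884
  Σ(formed) = 3498 kJ
ΔH = Σ(broken) − Σ(formed) = 2656 − 3498 = −842 kJ

ΔH ≈ −842 kJ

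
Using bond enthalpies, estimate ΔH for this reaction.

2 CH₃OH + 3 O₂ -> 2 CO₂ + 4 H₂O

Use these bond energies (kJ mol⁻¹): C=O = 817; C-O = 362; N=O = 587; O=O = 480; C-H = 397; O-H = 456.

Bonds broken (reactants):
  C-H: 6 × 397 = 2382
  C-O: 2 × 362 = 724
  O-H: 2 × 456 = 912
  O=O: 3 × 480 = 1440
  Σ(broken) = 5458 kJ
Bonds formed (products):
  C=O: 4 × 817 = 3268
  O-H: 8 × 456 = 3648
  Σ(formed) = 6916 kJ
ΔH = Σ(broken) − Σ(formed) = 5458 − 6916 = −1458 kJ

ΔH ≈ −1458 kJ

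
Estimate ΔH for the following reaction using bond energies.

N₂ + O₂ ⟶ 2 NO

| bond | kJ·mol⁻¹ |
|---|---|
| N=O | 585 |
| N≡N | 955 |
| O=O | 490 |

ΔH ≈ +275 kJ

Bonds broken (reactants):
  N≡N: 1 × 955 = 955
  O=O: 1 × 490 = 490
  Σ(broken) = 1445 kJ
Bonds formed (products):
  N=O: 2 × 585 = 1170
  Σ(formed) = 1170 kJ
ΔH = Σ(broken) − Σ(formed) = 1445 − 1170 = +275 kJ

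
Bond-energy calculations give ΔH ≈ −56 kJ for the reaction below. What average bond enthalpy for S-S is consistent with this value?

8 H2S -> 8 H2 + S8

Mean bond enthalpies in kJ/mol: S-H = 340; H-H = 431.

D(S-S) ≈ 256 kJ/mol

Let D be the S-S bond energy.
Σ(broken) = 16×340 = 5440
Σ(formed) = 8×431 + 8×D = 3448 + 8D
ΔH = Σ(broken) − Σ(formed) = (5440) − (3448 + 8D) = +1992 − 8D
Setting this equal to −56 kJ gives 8D = 2048, so D = 256 kJ/mol.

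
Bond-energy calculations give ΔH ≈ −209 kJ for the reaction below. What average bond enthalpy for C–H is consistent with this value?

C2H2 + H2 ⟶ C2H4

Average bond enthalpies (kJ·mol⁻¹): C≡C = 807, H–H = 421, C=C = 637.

D(C–H) ≈ 400 kJ/mol

Let D be the C–H bond energy.
Σ(broken) = 1×807 + 2×D + 1×421 = 1228 + 2D
Σ(formed) = 4×D + 1×637 = 637 + 4D
ΔH = Σ(broken) − Σ(formed) = (1228 + 2D) − (637 + 4D) = +591 − 2D
Setting this equal to −209 kJ gives 2D = 800, so D = 400 kJ/mol.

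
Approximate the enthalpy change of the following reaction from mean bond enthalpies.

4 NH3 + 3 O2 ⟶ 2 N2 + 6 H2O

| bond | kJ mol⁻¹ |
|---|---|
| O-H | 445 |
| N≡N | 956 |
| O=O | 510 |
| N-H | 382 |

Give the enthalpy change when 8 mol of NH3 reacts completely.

ΔH = −2276 kJ

Bonds broken (reactants):
  N-H: 12 × 382 = 4584
  O=O: 3 × 510 = 1530
  Σ(broken) = 6114 kJ
Bonds formed (products):
  N≡N: 2 × 956 = 1912
  O-H: 12 × 445 = 5340
  Σ(formed) = 7252 kJ
ΔH = Σ(broken) − Σ(formed) = 6114 − 7252 = −1138 kJ
For 2× the reaction as written: 2 × (−1138) = −2276 kJ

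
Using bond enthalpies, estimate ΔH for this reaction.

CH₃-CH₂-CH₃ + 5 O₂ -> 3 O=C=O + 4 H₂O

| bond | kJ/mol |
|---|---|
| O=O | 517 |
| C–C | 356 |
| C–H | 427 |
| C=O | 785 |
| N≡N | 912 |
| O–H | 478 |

Bonds broken (reactants):
  C–C: 2 × 356 = 712
  C–H: 8 × 427 = 3416
  O=O: 5 × 517 = 2585
  Σ(broken) = 6713 kJ
Bonds formed (products):
  C=O: 6 × 785 = 4710
  O–H: 8 × 478 = 3824
  Σ(formed) = 8534 kJ
ΔH = Σ(broken) − Σ(formed) = 6713 − 8534 = −1821 kJ

ΔH ≈ −1821 kJ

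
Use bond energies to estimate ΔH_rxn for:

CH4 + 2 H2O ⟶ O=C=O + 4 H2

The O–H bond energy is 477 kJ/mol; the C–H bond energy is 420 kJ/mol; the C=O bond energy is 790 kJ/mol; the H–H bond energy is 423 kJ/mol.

ΔH ≈ +316 kJ

Bonds broken (reactants):
  C–H: 4 × 420 = 1680
  O–H: 4 × 477 = 1908
  Σ(broken) = 3588 kJ
Bonds formed (products):
  C=O: 2 × 790 = 1580
  H–H: 4 × 423 = 1692
  Σ(formed) = 3272 kJ
ΔH = Σ(broken) − Σ(formed) = 3588 − 3272 = +316 kJ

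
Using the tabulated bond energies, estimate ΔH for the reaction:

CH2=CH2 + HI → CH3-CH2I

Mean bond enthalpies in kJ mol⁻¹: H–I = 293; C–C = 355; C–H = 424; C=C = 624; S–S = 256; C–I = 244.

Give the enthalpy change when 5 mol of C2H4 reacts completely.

Bonds broken (reactants):
  C–H: 4 × 424 = 1696
  C=C: 1 × 624 = 624
  H–I: 1 × 293 = 293
  Σ(broken) = 2613 kJ
Bonds formed (products):
  C–C: 1 × 355 = 355
  C–H: 5 × 424 = 2120
  C–I: 1 × 244 = 244
  Σ(formed) = 2719 kJ
ΔH = Σ(broken) − Σ(formed) = 2613 − 2719 = −106 kJ
For 5× the reaction as written: 5 × (−106) = −530 kJ

ΔH = −530 kJ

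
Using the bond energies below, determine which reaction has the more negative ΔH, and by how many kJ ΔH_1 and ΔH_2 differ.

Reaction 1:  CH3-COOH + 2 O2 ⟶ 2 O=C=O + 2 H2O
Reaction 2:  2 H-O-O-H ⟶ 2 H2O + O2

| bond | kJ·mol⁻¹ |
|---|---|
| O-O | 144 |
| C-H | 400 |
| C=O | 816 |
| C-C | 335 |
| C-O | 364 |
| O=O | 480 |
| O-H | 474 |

Reaction 1, by 819 kJ

Reaction 1:
  Bonds broken (reactants):
    C-C: 1 × 335 = 335
    C-H: 3 × 400 = 1200
    C-O: 1 × 364 = 364
    C=O: 1 × 816 = 816
    O-H: 1 × 474 = 474
    O=O: 2 × 480 = 960
    Σ(broken) = 4149 kJ
  Bonds formed (products):
    C=O: 4 × 816 = 3264
    O-H: 4 × 474 = 1896
    Σ(formed) = 5160 kJ
  ΔH_1 = 4149 − 5160 = −1011 kJ
Reaction 2:
  Bonds broken (reactants):
    O-H: 4 × 474 = 1896
    O-O: 2 × 144 = 288
    Σ(broken) = 2184 kJ
  Bonds formed (products):
    O-H: 4 × 474 = 1896
    O=O: 1 × 480 = 480
    Σ(formed) = 2376 kJ
  ΔH_2 = 2184 − 2376 = −192 kJ
ΔH_1 − ΔH_2 = −819 kJ, so reaction 1 has the more negative ΔH; |ΔH_1 − ΔH_2| = 819 kJ.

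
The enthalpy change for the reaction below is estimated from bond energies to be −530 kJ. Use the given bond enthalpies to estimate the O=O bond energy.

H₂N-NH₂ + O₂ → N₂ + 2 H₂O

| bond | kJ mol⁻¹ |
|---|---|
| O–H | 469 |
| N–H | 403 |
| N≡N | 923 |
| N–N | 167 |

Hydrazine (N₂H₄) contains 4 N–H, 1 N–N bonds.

D(O=O) ≈ 490 kJ/mol

Let D be the O=O bond energy.
Σ(broken) = 4×403 + 1×167 + 1×D = 1779 + D
Σ(formed) = 1×923 + 4×469 = 2799
ΔH = Σ(broken) − Σ(formed) = (1779 + D) − (2799) = −1020 + D
Setting this equal to −530 kJ gives D = 490 kJ/mol.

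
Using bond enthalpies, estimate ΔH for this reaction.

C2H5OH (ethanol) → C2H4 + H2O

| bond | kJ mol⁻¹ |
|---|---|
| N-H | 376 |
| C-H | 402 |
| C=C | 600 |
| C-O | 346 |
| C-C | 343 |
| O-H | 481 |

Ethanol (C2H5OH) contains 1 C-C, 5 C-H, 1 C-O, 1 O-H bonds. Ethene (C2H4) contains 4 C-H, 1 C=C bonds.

Bonds broken (reactants):
  C-C: 1 × 343 = 343
  C-H: 5 × 402 = 2010
  C-O: 1 × 346 = 346
  O-H: 1 × 481 = 481
  Σ(broken) = 3180 kJ
Bonds formed (products):
  C-H: 4 × 402 = 1608
  C=C: 1 × 600 = 600
  O-H: 2 × 481 = 962
  Σ(formed) = 3170 kJ
ΔH = Σ(broken) − Σ(formed) = 3180 − 3170 = +10 kJ

ΔH ≈ +10 kJ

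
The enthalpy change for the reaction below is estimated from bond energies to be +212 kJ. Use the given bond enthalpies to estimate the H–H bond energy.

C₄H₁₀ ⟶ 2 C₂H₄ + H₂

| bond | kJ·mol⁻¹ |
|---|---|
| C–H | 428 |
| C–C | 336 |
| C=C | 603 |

D(H–H) ≈ 446 kJ/mol

Let D be the H–H bond energy.
Σ(broken) = 3×336 + 10×428 = 5288
Σ(formed) = 8×428 + 2×603 + 1×D = 4630 + D
ΔH = Σ(broken) − Σ(formed) = (5288) − (4630 + D) = +658 − D
Setting this equal to +212 kJ gives D = 446 kJ/mol.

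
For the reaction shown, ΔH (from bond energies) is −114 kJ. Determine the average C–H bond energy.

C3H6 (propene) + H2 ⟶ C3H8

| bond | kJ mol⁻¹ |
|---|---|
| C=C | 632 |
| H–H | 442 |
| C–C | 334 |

Let D be the C–H bond energy.
Σ(broken) = 1×334 + 6×D + 1×632 + 1×442 = 1408 + 6D
Σ(formed) = 2×334 + 8×D = 668 + 8D
ΔH = Σ(broken) − Σ(formed) = (1408 + 6D) − (668 + 8D) = +740 − 2D
Setting this equal to −114 kJ gives 2D = 854, so D = 427 kJ/mol.

D(C–H) ≈ 427 kJ/mol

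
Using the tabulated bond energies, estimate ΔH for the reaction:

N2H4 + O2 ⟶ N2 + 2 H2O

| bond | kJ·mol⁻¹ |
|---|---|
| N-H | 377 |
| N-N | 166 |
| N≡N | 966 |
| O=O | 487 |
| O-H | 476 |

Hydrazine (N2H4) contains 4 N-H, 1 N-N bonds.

Bonds broken (reactants):
  N-H: 4 × 377 = 1508
  N-N: 1 × 166 = 166
  O=O: 1 × 487 = 487
  Σ(broken) = 2161 kJ
Bonds formed (products):
  N≡N: 1 × 966 = 966
  O-H: 4 × 476 = 1904
  Σ(formed) = 2870 kJ
ΔH = Σ(broken) − Σ(formed) = 2161 − 2870 = −709 kJ

ΔH ≈ −709 kJ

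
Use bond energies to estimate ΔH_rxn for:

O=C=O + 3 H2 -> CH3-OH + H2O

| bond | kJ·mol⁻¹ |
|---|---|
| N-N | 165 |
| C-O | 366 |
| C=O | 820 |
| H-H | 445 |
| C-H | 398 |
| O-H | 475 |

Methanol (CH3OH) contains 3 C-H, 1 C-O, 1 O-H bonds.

Bonds broken (reactants):
  C=O: 2 × 820 = 1640
  H-H: 3 × 445 = 1335
  Σ(broken) = 2975 kJ
Bonds formed (products):
  C-H: 3 × 398 = 1194
  C-O: 1 × 366 = 366
  O-H: 3 × 475 = 1425
  Σ(formed) = 2985 kJ
ΔH = Σ(broken) − Σ(formed) = 2975 − 2985 = −10 kJ

ΔH ≈ −10 kJ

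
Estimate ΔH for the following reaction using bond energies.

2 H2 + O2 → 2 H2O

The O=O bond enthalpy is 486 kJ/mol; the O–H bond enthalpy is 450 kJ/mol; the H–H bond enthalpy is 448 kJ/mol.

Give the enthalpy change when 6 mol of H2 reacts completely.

ΔH = −1254 kJ

Bonds broken (reactants):
  H–H: 2 × 448 = 896
  O=O: 1 × 486 = 486
  Σ(broken) = 1382 kJ
Bonds formed (products):
  O–H: 4 × 450 = 1800
  Σ(formed) = 1800 kJ
ΔH = Σ(broken) − Σ(formed) = 1382 − 1800 = −418 kJ
For 3× the reaction as written: 3 × (−418) = −1254 kJ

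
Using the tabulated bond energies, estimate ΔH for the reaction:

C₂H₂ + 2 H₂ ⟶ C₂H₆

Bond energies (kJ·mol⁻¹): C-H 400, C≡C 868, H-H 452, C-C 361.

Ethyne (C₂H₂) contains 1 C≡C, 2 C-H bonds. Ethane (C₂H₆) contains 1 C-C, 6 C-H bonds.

Bonds broken (reactants):
  C≡C: 1 × 868 = 868
  C-H: 2 × 400 = 800
  H-H: 2 × 452 = 904
  Σ(broken) = 2572 kJ
Bonds formed (products):
  C-C: 1 × 361 = 361
  C-H: 6 × 400 = 2400
  Σ(formed) = 2761 kJ
ΔH = Σ(broken) − Σ(formed) = 2572 − 2761 = −189 kJ

ΔH ≈ −189 kJ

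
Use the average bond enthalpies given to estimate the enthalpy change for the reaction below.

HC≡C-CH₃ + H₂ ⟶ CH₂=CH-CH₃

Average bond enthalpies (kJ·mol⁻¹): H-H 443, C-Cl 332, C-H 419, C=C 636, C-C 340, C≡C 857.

ΔH ≈ −174 kJ

Bonds broken (reactants):
  C≡C: 1 × 857 = 857
  C-C: 1 × 340 = 340
  C-H: 4 × 419 = 1676
  H-H: 1 × 443 = 443
  Σ(broken) = 3316 kJ
Bonds formed (products):
  C-C: 1 × 340 = 340
  C-H: 6 × 419 = 2514
  C=C: 1 × 636 = 636
  Σ(formed) = 3490 kJ
ΔH = Σ(broken) − Σ(formed) = 3316 − 3490 = −174 kJ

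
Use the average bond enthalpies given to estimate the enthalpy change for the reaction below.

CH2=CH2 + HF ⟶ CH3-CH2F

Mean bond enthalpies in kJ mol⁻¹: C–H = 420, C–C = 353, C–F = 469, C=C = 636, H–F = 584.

ΔH ≈ −22 kJ

Bonds broken (reactants):
  C–H: 4 × 420 = 1680
  C=C: 1 × 636 = 636
  H–F: 1 × 584 = 584
  Σ(broken) = 2900 kJ
Bonds formed (products):
  C–C: 1 × 353 = 353
  C–F: 1 × 469 = 469
  C–H: 5 × 420 = 2100
  Σ(formed) = 2922 kJ
ΔH = Σ(broken) − Σ(formed) = 2900 − 2922 = −22 kJ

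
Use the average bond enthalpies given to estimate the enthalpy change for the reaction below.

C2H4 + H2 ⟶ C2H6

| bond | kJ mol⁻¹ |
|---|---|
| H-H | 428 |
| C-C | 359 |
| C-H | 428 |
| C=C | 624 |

ΔH ≈ −163 kJ

Bonds broken (reactants):
  C-H: 4 × 428 = 1712
  C=C: 1 × 624 = 624
  H-H: 1 × 428 = 428
  Σ(broken) = 2764 kJ
Bonds formed (products):
  C-C: 1 × 359 = 359
  C-H: 6 × 428 = 2568
  Σ(formed) = 2927 kJ
ΔH = Σ(broken) − Σ(formed) = 2764 − 2927 = −163 kJ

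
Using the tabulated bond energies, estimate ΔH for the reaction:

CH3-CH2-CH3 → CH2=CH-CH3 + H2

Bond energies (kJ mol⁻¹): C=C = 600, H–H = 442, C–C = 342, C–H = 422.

ΔH ≈ +144 kJ

Bonds broken (reactants):
  C–C: 2 × 342 = 684
  C–H: 8 × 422 = 3376
  Σ(broken) = 4060 kJ
Bonds formed (products):
  C–C: 1 × 342 = 342
  C–H: 6 × 422 = 2532
  C=C: 1 × 600 = 600
  H–H: 1 × 442 = 442
  Σ(formed) = 3916 kJ
ΔH = Σ(broken) − Σ(formed) = 4060 − 3916 = +144 kJ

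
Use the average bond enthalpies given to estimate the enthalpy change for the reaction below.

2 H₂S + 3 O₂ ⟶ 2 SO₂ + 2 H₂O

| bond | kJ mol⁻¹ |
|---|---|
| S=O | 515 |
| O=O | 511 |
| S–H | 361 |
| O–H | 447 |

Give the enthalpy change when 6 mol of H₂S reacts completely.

ΔH = −2613 kJ

Bonds broken (reactants):
  O=O: 3 × 511 = 1533
  S–H: 4 × 361 = 1444
  Σ(broken) = 2977 kJ
Bonds formed (products):
  O–H: 4 × 447 = 1788
  S=O: 4 × 515 = 2060
  Σ(formed) = 3848 kJ
ΔH = Σ(broken) − Σ(formed) = 2977 − 3848 = −871 kJ
For 3× the reaction as written: 3 × (−871) = −2613 kJ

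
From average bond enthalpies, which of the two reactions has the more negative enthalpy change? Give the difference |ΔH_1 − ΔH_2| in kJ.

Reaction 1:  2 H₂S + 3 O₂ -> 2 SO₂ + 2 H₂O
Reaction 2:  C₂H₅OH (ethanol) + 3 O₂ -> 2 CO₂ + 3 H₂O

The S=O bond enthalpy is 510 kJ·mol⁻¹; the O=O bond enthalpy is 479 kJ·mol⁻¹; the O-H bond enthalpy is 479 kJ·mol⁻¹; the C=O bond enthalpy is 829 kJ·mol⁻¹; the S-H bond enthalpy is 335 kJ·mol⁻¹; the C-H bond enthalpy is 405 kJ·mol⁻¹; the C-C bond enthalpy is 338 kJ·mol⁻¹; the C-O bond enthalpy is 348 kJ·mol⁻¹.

Reaction 2, by 384 kJ

Reaction 1:
  Bonds broken (reactants):
    O=O: 3 × 479 = 1437
    S-H: 4 × 335 = 1340
    Σ(broken) = 2777 kJ
  Bonds formed (products):
    O-H: 4 × 479 = 1916
    S=O: 4 × 510 = 2040
    Σ(formed) = 3956 kJ
  ΔH_1 = 2777 − 3956 = −1179 kJ
Reaction 2:
  Bonds broken (reactants):
    C-C: 1 × 338 = 338
    C-H: 5 × 405 = 2025
    C-O: 1 × 348 = 348
    O-H: 1 × 479 = 479
    O=O: 3 × 479 = 1437
    Σ(broken) = 4627 kJ
  Bonds formed (products):
    C=O: 4 × 829 = 3316
    O-H: 6 × 479 = 2874
    Σ(formed) = 6190 kJ
  ΔH_2 = 4627 − 6190 = −1563 kJ
ΔH_1 − ΔH_2 = +384 kJ, so reaction 2 has the more negative ΔH; |ΔH_1 − ΔH_2| = 384 kJ.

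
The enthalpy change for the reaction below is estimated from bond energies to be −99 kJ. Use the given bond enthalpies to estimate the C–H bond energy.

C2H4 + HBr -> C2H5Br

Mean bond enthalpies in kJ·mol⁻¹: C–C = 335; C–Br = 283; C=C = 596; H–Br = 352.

Let D be the C–H bond energy.
Σ(broken) = 4×D + 1×596 + 1×352 = 948 + 4D
Σ(formed) = 1×283 + 1×335 + 5×D = 618 + 5D
ΔH = Σ(broken) − Σ(formed) = (948 + 4D) − (618 + 5D) = +330 − D
Setting this equal to −99 kJ gives D = 429 kJ/mol.

D(C–H) ≈ 429 kJ/mol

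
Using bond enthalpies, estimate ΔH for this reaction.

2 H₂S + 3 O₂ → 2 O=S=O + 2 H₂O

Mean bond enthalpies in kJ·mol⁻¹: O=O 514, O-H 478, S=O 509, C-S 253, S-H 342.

Bonds broken (reactants):
  O=O: 3 × 514 = 1542
  S-H: 4 × 342 = 1368
  Σ(broken) = 2910 kJ
Bonds formed (products):
  O-H: 4 × 478 = 1912
  S=O: 4 × 509 = 2036
  Σ(formed) = 3948 kJ
ΔH = Σ(broken) − Σ(formed) = 2910 − 3948 = −1038 kJ

ΔH ≈ −1038 kJ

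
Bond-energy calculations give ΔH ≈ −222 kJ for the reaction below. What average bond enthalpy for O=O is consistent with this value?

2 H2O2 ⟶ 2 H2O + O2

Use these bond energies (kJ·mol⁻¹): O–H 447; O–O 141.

Let D be the O=O bond energy.
Σ(broken) = 4×447 + 2×141 = 2070
Σ(formed) = 4×447 + 1×D = 1788 + D
ΔH = Σ(broken) − Σ(formed) = (2070) − (1788 + D) = +282 − D
Setting this equal to −222 kJ gives D = 504 kJ/mol.

D(O=O) ≈ 504 kJ/mol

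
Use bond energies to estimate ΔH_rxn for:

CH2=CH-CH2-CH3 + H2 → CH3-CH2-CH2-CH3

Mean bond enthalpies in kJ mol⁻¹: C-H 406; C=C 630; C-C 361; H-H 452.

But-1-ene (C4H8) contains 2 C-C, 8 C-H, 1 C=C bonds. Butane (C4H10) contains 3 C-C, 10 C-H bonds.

ΔH ≈ −91 kJ

Bonds broken (reactants):
  C-C: 2 × 361 = 722
  C-H: 8 × 406 = 3248
  C=C: 1 × 630 = 630
  H-H: 1 × 452 = 452
  Σ(broken) = 5052 kJ
Bonds formed (products):
  C-C: 3 × 361 = 1083
  C-H: 10 × 406 = 4060
  Σ(formed) = 5143 kJ
ΔH = Σ(broken) − Σ(formed) = 5052 − 5143 = −91 kJ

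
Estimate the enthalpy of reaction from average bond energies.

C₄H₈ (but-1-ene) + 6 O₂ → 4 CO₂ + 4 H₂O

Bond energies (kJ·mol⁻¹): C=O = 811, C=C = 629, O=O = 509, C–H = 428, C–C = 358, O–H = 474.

Bonds broken (reactants):
  C–C: 2 × 358 = 716
  C–H: 8 × 428 = 3424
  C=C: 1 × 629 = 629
  O=O: 6 × 509 = 3054
  Σ(broken) = 7823 kJ
Bonds formed (products):
  C=O: 8 × 811 = 6488
  O–H: 8 × 474 = 3792
  Σ(formed) = 10280 kJ
ΔH = Σ(broken) − Σ(formed) = 7823 − 10280 = −2457 kJ

ΔH ≈ −2457 kJ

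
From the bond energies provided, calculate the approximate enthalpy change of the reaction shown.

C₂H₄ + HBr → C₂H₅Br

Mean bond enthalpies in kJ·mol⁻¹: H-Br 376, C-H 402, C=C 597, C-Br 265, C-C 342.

ΔH ≈ −36 kJ

Bonds broken (reactants):
  C-H: 4 × 402 = 1608
  C=C: 1 × 597 = 597
  H-Br: 1 × 376 = 376
  Σ(broken) = 2581 kJ
Bonds formed (products):
  C-Br: 1 × 265 = 265
  C-C: 1 × 342 = 342
  C-H: 5 × 402 = 2010
  Σ(formed) = 2617 kJ
ΔH = Σ(broken) − Σ(formed) = 2581 − 2617 = −36 kJ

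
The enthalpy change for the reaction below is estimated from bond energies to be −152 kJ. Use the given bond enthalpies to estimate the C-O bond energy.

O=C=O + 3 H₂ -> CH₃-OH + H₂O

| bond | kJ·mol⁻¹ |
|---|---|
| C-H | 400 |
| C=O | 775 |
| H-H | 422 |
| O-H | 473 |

Let D be the C-O bond energy.
Σ(broken) = 2×775 + 3×422 = 2816
Σ(formed) = 3×400 + 1×D + 3×473 = 2619 + D
ΔH = Σ(broken) − Σ(formed) = (2816) − (2619 + D) = +197 − D
Setting this equal to −152 kJ gives D = 349 kJ/mol.

D(C-O) ≈ 349 kJ/mol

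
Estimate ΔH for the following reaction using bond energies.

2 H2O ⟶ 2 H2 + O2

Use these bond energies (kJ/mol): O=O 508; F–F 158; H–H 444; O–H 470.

ΔH ≈ +484 kJ

Bonds broken (reactants):
  O–H: 4 × 470 = 1880
  Σ(broken) = 1880 kJ
Bonds formed (products):
  H–H: 2 × 444 = 888
  O=O: 1 × 508 = 508
  Σ(formed) = 1396 kJ
ΔH = Σ(broken) − Σ(formed) = 1880 − 1396 = +484 kJ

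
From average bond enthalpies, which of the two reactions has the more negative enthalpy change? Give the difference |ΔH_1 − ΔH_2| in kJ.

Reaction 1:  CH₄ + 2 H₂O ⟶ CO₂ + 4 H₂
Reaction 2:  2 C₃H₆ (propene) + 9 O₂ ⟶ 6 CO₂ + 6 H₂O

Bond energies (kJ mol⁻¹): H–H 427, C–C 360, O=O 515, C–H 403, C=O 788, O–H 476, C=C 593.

Reaction 1:
  Bonds broken (reactants):
    C–H: 4 × 403 = 1612
    O–H: 4 × 476 = 1904
    Σ(broken) = 3516 kJ
  Bonds formed (products):
    C=O: 2 × 788 = 1576
    H–H: 4 × 427 = 1708
    Σ(formed) = 3284 kJ
  ΔH_1 = 3516 − 3284 = +232 kJ
Reaction 2:
  Bonds broken (reactants):
    C–C: 2 × 360 = 720
    C–H: 12 × 403 = 4836
    C=C: 2 × 593 = 1186
    O=O: 9 × 515 = 4635
    Σ(broken) = 11377 kJ
  Bonds formed (products):
    C=O: 12 × 788 = 9456
    O–H: 12 × 476 = 5712
    Σ(formed) = 15168 kJ
  ΔH_2 = 11377 − 15168 = −3791 kJ
ΔH_1 − ΔH_2 = +4023 kJ, so reaction 2 has the more negative ΔH; |ΔH_1 − ΔH_2| = 4023 kJ.

Reaction 2, by 4023 kJ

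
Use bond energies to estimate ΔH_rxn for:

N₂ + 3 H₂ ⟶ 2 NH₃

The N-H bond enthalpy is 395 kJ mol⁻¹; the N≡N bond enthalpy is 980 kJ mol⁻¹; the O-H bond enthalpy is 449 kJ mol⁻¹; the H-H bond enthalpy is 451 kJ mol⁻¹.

ΔH ≈ −37 kJ

Bonds broken (reactants):
  H-H: 3 × 451 = 1353
  N≡N: 1 × 980 = 980
  Σ(broken) = 2333 kJ
Bonds formed (products):
  N-H: 6 × 395 = 2370
  Σ(formed) = 2370 kJ
ΔH = Σ(broken) − Σ(formed) = 2333 − 2370 = −37 kJ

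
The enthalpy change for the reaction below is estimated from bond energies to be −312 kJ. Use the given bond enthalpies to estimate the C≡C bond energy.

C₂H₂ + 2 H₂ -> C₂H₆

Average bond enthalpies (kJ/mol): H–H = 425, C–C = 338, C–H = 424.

D(C≡C) ≈ 872 kJ/mol

Let D be the C≡C bond energy.
Σ(broken) = 1×D + 2×424 + 2×425 = 1698 + D
Σ(formed) = 1×338 + 6×424 = 2882
ΔH = Σ(broken) − Σ(formed) = (1698 + D) − (2882) = −1184 + D
Setting this equal to −312 kJ gives D = 872 kJ/mol.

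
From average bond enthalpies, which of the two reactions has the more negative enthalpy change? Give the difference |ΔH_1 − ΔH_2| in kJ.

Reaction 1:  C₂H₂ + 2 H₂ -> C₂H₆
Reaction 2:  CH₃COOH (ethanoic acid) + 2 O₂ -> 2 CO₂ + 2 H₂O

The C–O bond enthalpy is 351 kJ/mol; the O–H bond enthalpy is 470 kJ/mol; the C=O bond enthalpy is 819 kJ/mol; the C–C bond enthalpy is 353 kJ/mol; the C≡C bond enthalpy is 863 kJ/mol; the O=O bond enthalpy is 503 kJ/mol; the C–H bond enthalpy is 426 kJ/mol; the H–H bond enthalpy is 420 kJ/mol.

Reaction 1:
  Bonds broken (reactants):
    C≡C: 1 × 863 = 863
    C–H: 2 × 426 = 852
    H–H: 2 × 420 = 840
    Σ(broken) = 2555 kJ
  Bonds formed (products):
    C–C: 1 × 353 = 353
    C–H: 6 × 426 = 2556
    Σ(formed) = 2909 kJ
  ΔH_1 = 2555 − 2909 = −354 kJ
Reaction 2:
  Bonds broken (reactants):
    C–C: 1 × 353 = 353
    C–H: 3 × 426 = 1278
    C–O: 1 × 351 = 351
    C=O: 1 × 819 = 819
    O–H: 1 × 470 = 470
    O=O: 2 × 503 = 1006
    Σ(broken) = 4277 kJ
  Bonds formed (products):
    C=O: 4 × 819 = 3276
    O–H: 4 × 470 = 1880
    Σ(formed) = 5156 kJ
  ΔH_2 = 4277 − 5156 = −879 kJ
ΔH_1 − ΔH_2 = +525 kJ, so reaction 2 has the more negative ΔH; |ΔH_1 − ΔH_2| = 525 kJ.

Reaction 2, by 525 kJ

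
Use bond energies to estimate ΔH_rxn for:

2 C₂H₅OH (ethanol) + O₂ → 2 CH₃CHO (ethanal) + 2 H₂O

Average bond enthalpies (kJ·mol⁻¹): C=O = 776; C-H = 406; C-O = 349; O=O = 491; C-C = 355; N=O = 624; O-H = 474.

ΔH ≈ −499 kJ

Bonds broken (reactants):
  C-C: 2 × 355 = 710
  C-H: 10 × 406 = 4060
  C-O: 2 × 349 = 698
  O-H: 2 × 474 = 948
  O=O: 1 × 491 = 491
  Σ(broken) = 6907 kJ
Bonds formed (products):
  C-C: 2 × 355 = 710
  C-H: 8 × 406 = 3248
  C=O: 2 × 776 = 1552
  O-H: 4 × 474 = 1896
  Σ(formed) = 7406 kJ
ΔH = Σ(broken) − Σ(formed) = 6907 − 7406 = −499 kJ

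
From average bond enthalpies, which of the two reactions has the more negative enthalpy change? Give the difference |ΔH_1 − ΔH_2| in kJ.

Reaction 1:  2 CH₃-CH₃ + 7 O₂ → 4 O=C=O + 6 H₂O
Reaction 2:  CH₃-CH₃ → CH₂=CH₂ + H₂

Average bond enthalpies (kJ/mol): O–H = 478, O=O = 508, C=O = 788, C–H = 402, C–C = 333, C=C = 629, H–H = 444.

Reaction 1, by 3058 kJ

Reaction 1:
  Bonds broken (reactants):
    C–C: 2 × 333 = 666
    C–H: 12 × 402 = 4824
    O=O: 7 × 508 = 3556
    Σ(broken) = 9046 kJ
  Bonds formed (products):
    C=O: 8 × 788 = 6304
    O–H: 12 × 478 = 5736
    Σ(formed) = 12040 kJ
  ΔH_1 = 9046 − 12040 = −2994 kJ
Reaction 2:
  Bonds broken (reactants):
    C–C: 1 × 333 = 333
    C–H: 6 × 402 = 2412
    Σ(broken) = 2745 kJ
  Bonds formed (products):
    C–H: 4 × 402 = 1608
    C=C: 1 × 629 = 629
    H–H: 1 × 444 = 444
    Σ(formed) = 2681 kJ
  ΔH_2 = 2745 − 2681 = +64 kJ
ΔH_1 − ΔH_2 = −3058 kJ, so reaction 1 has the more negative ΔH; |ΔH_1 − ΔH_2| = 3058 kJ.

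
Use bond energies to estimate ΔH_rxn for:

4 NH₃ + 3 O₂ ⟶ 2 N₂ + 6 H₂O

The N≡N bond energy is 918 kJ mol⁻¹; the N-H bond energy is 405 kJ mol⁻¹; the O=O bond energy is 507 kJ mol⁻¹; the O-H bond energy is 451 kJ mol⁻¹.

ΔH ≈ −867 kJ

Bonds broken (reactants):
  N-H: 12 × 405 = 4860
  O=O: 3 × 507 = 1521
  Σ(broken) = 6381 kJ
Bonds formed (products):
  N≡N: 2 × 918 = 1836
  O-H: 12 × 451 = 5412
  Σ(formed) = 7248 kJ
ΔH = Σ(broken) − Σ(formed) = 6381 − 7248 = −867 kJ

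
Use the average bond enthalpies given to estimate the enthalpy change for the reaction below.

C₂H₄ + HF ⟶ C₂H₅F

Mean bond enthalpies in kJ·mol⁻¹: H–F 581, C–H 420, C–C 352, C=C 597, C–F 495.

ΔH ≈ −89 kJ

Bonds broken (reactants):
  C–H: 4 × 420 = 1680
  C=C: 1 × 597 = 597
  H–F: 1 × 581 = 581
  Σ(broken) = 2858 kJ
Bonds formed (products):
  C–C: 1 × 352 = 352
  C–F: 1 × 495 = 495
  C–H: 5 × 420 = 2100
  Σ(formed) = 2947 kJ
ΔH = Σ(broken) − Σ(formed) = 2858 − 2947 = −89 kJ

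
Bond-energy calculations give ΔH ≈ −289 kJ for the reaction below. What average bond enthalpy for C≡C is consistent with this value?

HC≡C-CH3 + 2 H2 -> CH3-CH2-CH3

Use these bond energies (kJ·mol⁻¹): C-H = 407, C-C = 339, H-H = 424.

D(C≡C) ≈ 830 kJ/mol

Let D be the C≡C bond energy.
Σ(broken) = 1×D + 1×339 + 4×407 + 2×424 = 2815 + D
Σ(formed) = 2×339 + 8×407 = 3934
ΔH = Σ(broken) − Σ(formed) = (2815 + D) − (3934) = −1119 + D
Setting this equal to −289 kJ gives D = 830 kJ/mol.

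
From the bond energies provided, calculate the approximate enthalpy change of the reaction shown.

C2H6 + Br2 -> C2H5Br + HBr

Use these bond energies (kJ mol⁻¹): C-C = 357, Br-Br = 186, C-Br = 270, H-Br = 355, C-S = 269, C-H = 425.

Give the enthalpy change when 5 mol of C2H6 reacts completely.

ΔH = −70 kJ

Bonds broken (reactants):
  Br-Br: 1 × 186 = 186
  C-C: 1 × 357 = 357
  C-H: 6 × 425 = 2550
  Σ(broken) = 3093 kJ
Bonds formed (products):
  C-Br: 1 × 270 = 270
  C-C: 1 × 357 = 357
  C-H: 5 × 425 = 2125
  H-Br: 1 × 355 = 355
  Σ(formed) = 3107 kJ
ΔH = Σ(broken) − Σ(formed) = 3093 − 3107 = −14 kJ
For 5× the reaction as written: 5 × (−14) = −70 kJ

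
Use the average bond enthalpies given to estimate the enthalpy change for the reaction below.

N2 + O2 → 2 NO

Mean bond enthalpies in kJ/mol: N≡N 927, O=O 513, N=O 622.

ΔH ≈ +196 kJ

Bonds broken (reactants):
  N≡N: 1 × 927 = 927
  O=O: 1 × 513 = 513
  Σ(broken) = 1440 kJ
Bonds formed (products):
  N=O: 2 × 622 = 1244
  Σ(formed) = 1244 kJ
ΔH = Σ(broken) − Σ(formed) = 1440 − 1244 = +196 kJ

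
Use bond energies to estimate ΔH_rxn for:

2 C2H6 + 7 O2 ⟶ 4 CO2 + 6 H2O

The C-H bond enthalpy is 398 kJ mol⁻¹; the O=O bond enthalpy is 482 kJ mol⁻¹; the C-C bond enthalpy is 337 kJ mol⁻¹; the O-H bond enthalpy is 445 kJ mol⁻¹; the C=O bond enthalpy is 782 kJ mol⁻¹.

Bonds broken (reactants):
  C-C: 2 × 337 = 674
  C-H: 12 × 398 = 4776
  O=O: 7 × 482 = 3374
  Σ(broken) = 8824 kJ
Bonds formed (products):
  C=O: 8 × 782 = 6256
  O-H: 12 × 445 = 5340
  Σ(formed) = 11596 kJ
ΔH = Σ(broken) − Σ(formed) = 8824 − 11596 = −2772 kJ

ΔH ≈ −2772 kJ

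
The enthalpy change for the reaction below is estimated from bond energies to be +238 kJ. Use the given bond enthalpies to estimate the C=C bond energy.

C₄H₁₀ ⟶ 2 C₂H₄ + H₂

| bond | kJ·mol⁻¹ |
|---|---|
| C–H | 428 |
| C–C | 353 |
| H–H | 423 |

Let D be the C=C bond energy.
Σ(broken) = 3×353 + 10×428 = 5339
Σ(formed) = 8×428 + 2×D + 1×423 = 3847 + 2D
ΔH = Σ(broken) − Σ(formed) = (5339) − (3847 + 2D) = +1492 − 2D
Setting this equal to +238 kJ gives 2D = 1254, so D = 627 kJ/mol.

D(C=C) ≈ 627 kJ/mol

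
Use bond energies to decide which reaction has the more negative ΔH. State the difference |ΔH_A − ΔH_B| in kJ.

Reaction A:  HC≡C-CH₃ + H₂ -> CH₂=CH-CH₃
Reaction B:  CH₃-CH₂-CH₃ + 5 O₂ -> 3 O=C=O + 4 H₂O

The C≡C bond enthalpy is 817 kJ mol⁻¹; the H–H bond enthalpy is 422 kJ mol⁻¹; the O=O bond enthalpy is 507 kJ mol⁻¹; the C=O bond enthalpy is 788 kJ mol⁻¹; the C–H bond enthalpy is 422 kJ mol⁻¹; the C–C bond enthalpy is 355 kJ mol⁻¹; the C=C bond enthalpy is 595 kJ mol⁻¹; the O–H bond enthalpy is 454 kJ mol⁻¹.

Reaction B, by 1539 kJ

Reaction A:
  Bonds broken (reactants):
    C≡C: 1 × 817 = 817
    C–C: 1 × 355 = 355
    C–H: 4 × 422 = 1688
    H–H: 1 × 422 = 422
    Σ(broken) = 3282 kJ
  Bonds formed (products):
    C–C: 1 × 355 = 355
    C–H: 6 × 422 = 2532
    C=C: 1 × 595 = 595
    Σ(formed) = 3482 kJ
  ΔH_A = 3282 − 3482 = −200 kJ
Reaction B:
  Bonds broken (reactants):
    C–C: 2 × 355 = 710
    C–H: 8 × 422 = 3376
    O=O: 5 × 507 = 2535
    Σ(broken) = 6621 kJ
  Bonds formed (products):
    C=O: 6 × 788 = 4728
    O–H: 8 × 454 = 3632
    Σ(formed) = 8360 kJ
  ΔH_B = 6621 − 8360 = −1739 kJ
ΔH_A − ΔH_B = +1539 kJ, so reaction B has the more negative ΔH; |ΔH_A − ΔH_B| = 1539 kJ.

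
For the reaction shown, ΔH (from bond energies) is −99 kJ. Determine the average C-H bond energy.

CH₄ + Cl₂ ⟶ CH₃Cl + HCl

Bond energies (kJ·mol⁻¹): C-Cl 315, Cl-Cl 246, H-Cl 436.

Let D be the C-H bond energy.
Σ(broken) = 4×D + 1×246 = 246 + 4D
Σ(formed) = 1×315 + 3×D + 1×436 = 751 + 3D
ΔH = Σ(broken) − Σ(formed) = (246 + 4D) − (751 + 3D) = −505 + D
Setting this equal to −99 kJ gives D = 406 kJ/mol.

D(C-H) ≈ 406 kJ/mol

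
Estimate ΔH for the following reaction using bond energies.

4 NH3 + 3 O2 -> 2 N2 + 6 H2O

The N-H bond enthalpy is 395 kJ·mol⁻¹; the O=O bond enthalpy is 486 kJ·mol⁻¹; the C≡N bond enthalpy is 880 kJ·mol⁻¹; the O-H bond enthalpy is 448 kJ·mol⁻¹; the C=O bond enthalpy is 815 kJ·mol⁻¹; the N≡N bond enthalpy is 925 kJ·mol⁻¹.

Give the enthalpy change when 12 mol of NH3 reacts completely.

ΔH = −3084 kJ

Bonds broken (reactants):
  N-H: 12 × 395 = 4740
  O=O: 3 × 486 = 1458
  Σ(broken) = 6198 kJ
Bonds formed (products):
  N≡N: 2 × 925 = 1850
  O-H: 12 × 448 = 5376
  Σ(formed) = 7226 kJ
ΔH = Σ(broken) − Σ(formed) = 6198 − 7226 = −1028 kJ
For 3× the reaction as written: 3 × (−1028) = −3084 kJ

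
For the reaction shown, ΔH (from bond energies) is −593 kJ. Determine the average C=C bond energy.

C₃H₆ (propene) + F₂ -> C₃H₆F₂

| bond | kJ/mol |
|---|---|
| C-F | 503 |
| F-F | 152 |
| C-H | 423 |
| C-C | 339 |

Let D be the C=C bond energy.
Σ(broken) = 1×339 + 6×423 + 1×D + 1×152 = 3029 + D
Σ(formed) = 2×339 + 2×503 + 6×423 = 4222
ΔH = Σ(broken) − Σ(formed) = (3029 + D) − (4222) = −1193 + D
Setting this equal to −593 kJ gives D = 600 kJ/mol.

D(C=C) ≈ 600 kJ/mol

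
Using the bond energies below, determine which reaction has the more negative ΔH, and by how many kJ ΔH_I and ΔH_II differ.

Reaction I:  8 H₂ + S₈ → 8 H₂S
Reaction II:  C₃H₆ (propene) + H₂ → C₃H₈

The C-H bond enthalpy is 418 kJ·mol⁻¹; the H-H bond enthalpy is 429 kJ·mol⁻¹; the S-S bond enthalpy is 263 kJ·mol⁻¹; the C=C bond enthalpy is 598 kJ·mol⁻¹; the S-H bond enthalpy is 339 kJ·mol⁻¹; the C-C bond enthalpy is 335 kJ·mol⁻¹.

Reaction II, by 256 kJ

Reaction I:
  Bonds broken (reactants):
    H-H: 8 × 429 = 3432
    S-S: 8 × 263 = 2104
    Σ(broken) = 5536 kJ
  Bonds formed (products):
    S-H: 16 × 339 = 5424
    Σ(formed) = 5424 kJ
  ΔH_I = 5536 − 5424 = +112 kJ
Reaction II:
  Bonds broken (reactants):
    C-C: 1 × 335 = 335
    C-H: 6 × 418 = 2508
    C=C: 1 × 598 = 598
    H-H: 1 × 429 = 429
    Σ(broken) = 3870 kJ
  Bonds formed (products):
    C-C: 2 × 335 = 670
    C-H: 8 × 418 = 3344
    Σ(formed) = 4014 kJ
  ΔH_II = 3870 − 4014 = −144 kJ
ΔH_I − ΔH_II = +256 kJ, so reaction II has the more negative ΔH; |ΔH_I − ΔH_II| = 256 kJ.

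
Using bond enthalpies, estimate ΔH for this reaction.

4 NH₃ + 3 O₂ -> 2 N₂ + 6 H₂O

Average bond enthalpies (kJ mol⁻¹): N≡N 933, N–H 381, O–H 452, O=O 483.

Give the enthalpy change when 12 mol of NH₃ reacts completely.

Bonds broken (reactants):
  N–H: 12 × 381 = 4572
  O=O: 3 × 483 = 1449
  Σ(broken) = 6021 kJ
Bonds formed (products):
  N≡N: 2 × 933 = 1866
  O–H: 12 × 452 = 5424
  Σ(formed) = 7290 kJ
ΔH = Σ(broken) − Σ(formed) = 6021 − 7290 = −1269 kJ
For 3× the reaction as written: 3 × (−1269) = −3807 kJ

ΔH = −3807 kJ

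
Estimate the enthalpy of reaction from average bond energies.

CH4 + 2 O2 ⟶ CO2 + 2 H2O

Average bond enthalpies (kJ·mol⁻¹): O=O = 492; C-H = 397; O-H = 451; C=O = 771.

Bonds broken (reactants):
  C-H: 4 × 397 = 1588
  O=O: 2 × 492 = 984
  Σ(broken) = 2572 kJ
Bonds formed (products):
  C=O: 2 × 771 = 1542
  O-H: 4 × 451 = 1804
  Σ(formed) = 3346 kJ
ΔH = Σ(broken) − Σ(formed) = 2572 − 3346 = −774 kJ

ΔH ≈ −774 kJ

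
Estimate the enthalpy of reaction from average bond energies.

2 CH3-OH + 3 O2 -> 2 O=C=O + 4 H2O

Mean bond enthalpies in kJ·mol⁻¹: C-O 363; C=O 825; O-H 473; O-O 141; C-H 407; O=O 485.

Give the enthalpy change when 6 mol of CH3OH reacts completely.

ΔH = −4545 kJ

Bonds broken (reactants):
  C-H: 6 × 407 = 2442
  C-O: 2 × 363 = 726
  O-H: 2 × 473 = 946
  O=O: 3 × 485 = 1455
  Σ(broken) = 5569 kJ
Bonds formed (products):
  C=O: 4 × 825 = 3300
  O-H: 8 × 473 = 3784
  Σ(formed) = 7084 kJ
ΔH = Σ(broken) − Σ(formed) = 5569 − 7084 = −1515 kJ
For 3× the reaction as written: 3 × (−1515) = −4545 kJ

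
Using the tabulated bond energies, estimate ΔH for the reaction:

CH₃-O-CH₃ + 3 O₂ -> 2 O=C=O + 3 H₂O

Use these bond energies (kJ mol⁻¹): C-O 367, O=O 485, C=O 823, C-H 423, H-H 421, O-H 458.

Bonds broken (reactants):
  C-H: 6 × 423 = 2538
  C-O: 2 × 367 = 734
  O=O: 3 × 485 = 1455
  Σ(broken) = 4727 kJ
Bonds formed (products):
  C=O: 4 × 823 = 3292
  O-H: 6 × 458 = 2748
  Σ(formed) = 6040 kJ
ΔH = Σ(broken) − Σ(formed) = 4727 − 6040 = −1313 kJ

ΔH ≈ −1313 kJ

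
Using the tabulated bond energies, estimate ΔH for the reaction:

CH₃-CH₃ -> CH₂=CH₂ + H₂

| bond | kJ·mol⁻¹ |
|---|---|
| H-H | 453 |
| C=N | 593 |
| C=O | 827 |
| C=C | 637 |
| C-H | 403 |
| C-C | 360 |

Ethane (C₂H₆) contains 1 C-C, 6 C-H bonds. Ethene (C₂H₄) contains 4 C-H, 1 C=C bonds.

Bonds broken (reactants):
  C-C: 1 × 360 = 360
  C-H: 6 × 403 = 2418
  Σ(broken) = 2778 kJ
Bonds formed (products):
  C-H: 4 × 403 = 1612
  C=C: 1 × 637 = 637
  H-H: 1 × 453 = 453
  Σ(formed) = 2702 kJ
ΔH = Σ(broken) − Σ(formed) = 2778 − 2702 = +76 kJ

ΔH ≈ +76 kJ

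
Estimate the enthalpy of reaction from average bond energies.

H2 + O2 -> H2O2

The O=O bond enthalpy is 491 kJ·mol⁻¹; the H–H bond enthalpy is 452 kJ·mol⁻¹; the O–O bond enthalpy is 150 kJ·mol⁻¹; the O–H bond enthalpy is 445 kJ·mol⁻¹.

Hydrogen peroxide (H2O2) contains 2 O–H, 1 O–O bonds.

ΔH ≈ −97 kJ

Bonds broken (reactants):
  H–H: 1 × 452 = 452
  O=O: 1 × 491 = 491
  Σ(broken) = 943 kJ
Bonds formed (products):
  O–H: 2 × 445 = 890
  O–O: 1 × 150 = 150
  Σ(formed) = 1040 kJ
ΔH = Σ(broken) − Σ(formed) = 943 − 1040 = −97 kJ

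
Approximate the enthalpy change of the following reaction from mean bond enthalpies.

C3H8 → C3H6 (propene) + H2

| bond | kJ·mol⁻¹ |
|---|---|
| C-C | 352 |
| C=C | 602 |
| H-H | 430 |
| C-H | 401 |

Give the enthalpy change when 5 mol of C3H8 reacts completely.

ΔH = +610 kJ

Bonds broken (reactants):
  C-C: 2 × 352 = 704
  C-H: 8 × 401 = 3208
  Σ(broken) = 3912 kJ
Bonds formed (products):
  C-C: 1 × 352 = 352
  C-H: 6 × 401 = 2406
  C=C: 1 × 602 = 602
  H-H: 1 × 430 = 430
  Σ(formed) = 3790 kJ
ΔH = Σ(broken) − Σ(formed) = 3912 − 3790 = +122 kJ
For 5× the reaction as written: 5 × (+122) = +610 kJ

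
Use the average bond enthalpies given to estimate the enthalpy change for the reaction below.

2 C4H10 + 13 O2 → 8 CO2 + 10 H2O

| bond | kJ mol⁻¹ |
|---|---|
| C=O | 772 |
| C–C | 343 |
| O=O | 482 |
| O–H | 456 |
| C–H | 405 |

ΔH ≈ −5048 kJ

Bonds broken (reactants):
  C–C: 6 × 343 = 2058
  C–H: 20 × 405 = 8100
  O=O: 13 × 482 = 6266
  Σ(broken) = 16424 kJ
Bonds formed (products):
  C=O: 16 × 772 = 12352
  O–H: 20 × 456 = 9120
  Σ(formed) = 21472 kJ
ΔH = Σ(broken) − Σ(formed) = 16424 − 21472 = −5048 kJ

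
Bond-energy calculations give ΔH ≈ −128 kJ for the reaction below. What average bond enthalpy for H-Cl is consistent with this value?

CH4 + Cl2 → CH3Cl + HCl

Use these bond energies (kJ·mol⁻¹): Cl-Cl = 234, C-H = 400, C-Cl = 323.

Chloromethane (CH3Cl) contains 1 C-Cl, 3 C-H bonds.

D(H-Cl) ≈ 439 kJ/mol

Let D be the H-Cl bond energy.
Σ(broken) = 4×400 + 1×234 = 1834
Σ(formed) = 1×323 + 3×400 + 1×D = 1523 + D
ΔH = Σ(broken) − Σ(formed) = (1834) − (1523 + D) = +311 − D
Setting this equal to −128 kJ gives D = 439 kJ/mol.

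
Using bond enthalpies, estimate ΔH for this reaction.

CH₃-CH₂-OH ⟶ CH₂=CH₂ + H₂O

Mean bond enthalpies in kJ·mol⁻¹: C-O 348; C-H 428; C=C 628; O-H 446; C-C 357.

Bonds broken (reactants):
  C-C: 1 × 357 = 357
  C-H: 5 × 428 = 2140
  C-O: 1 × 348 = 348
  O-H: 1 × 446 = 446
  Σ(broken) = 3291 kJ
Bonds formed (products):
  C-H: 4 × 428 = 1712
  C=C: 1 × 628 = 628
  O-H: 2 × 446 = 892
  Σ(formed) = 3232 kJ
ΔH = Σ(broken) − Σ(formed) = 3291 − 3232 = +59 kJ

ΔH ≈ +59 kJ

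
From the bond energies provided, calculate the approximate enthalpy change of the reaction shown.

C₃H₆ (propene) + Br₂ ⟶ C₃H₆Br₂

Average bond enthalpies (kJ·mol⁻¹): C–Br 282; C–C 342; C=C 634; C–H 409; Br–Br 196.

ΔH ≈ −76 kJ

Bonds broken (reactants):
  Br–Br: 1 × 196 = 196
  C–C: 1 × 342 = 342
  C–H: 6 × 409 = 2454
  C=C: 1 × 634 = 634
  Σ(broken) = 3626 kJ
Bonds formed (products):
  C–Br: 2 × 282 = 564
  C–C: 2 × 342 = 684
  C–H: 6 × 409 = 2454
  Σ(formed) = 3702 kJ
ΔH = Σ(broken) − Σ(formed) = 3626 − 3702 = −76 kJ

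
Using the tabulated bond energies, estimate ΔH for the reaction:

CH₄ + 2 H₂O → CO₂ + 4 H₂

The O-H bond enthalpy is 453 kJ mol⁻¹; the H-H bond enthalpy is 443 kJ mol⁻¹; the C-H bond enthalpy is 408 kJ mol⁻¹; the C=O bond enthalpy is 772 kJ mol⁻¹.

Bonds broken (reactants):
  C-H: 4 × 408 = 1632
  O-H: 4 × 453 = 1812
  Σ(broken) = 3444 kJ
Bonds formed (products):
  C=O: 2 × 772 = 1544
  H-H: 4 × 443 = 1772
  Σ(formed) = 3316 kJ
ΔH = Σ(broken) − Σ(formed) = 3444 − 3316 = +128 kJ

ΔH ≈ +128 kJ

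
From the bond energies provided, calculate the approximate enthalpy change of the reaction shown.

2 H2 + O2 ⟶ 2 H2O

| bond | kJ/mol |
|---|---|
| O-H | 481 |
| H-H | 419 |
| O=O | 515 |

ΔH ≈ −571 kJ

Bonds broken (reactants):
  H-H: 2 × 419 = 838
  O=O: 1 × 515 = 515
  Σ(broken) = 1353 kJ
Bonds formed (products):
  O-H: 4 × 481 = 1924
  Σ(formed) = 1924 kJ
ΔH = Σ(broken) − Σ(formed) = 1353 − 1924 = −571 kJ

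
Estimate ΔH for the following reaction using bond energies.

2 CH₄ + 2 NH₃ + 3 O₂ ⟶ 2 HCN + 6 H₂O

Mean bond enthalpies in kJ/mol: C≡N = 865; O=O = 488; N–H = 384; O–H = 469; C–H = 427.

ΔH ≈ −1028 kJ

Bonds broken (reactants):
  C–H: 8 × 427 = 3416
  N–H: 6 × 384 = 2304
  O=O: 3 × 488 = 1464
  Σ(broken) = 7184 kJ
Bonds formed (products):
  C≡N: 2 × 865 = 1730
  C–H: 2 × 427 = 854
  O–H: 12 × 469 = 5628
  Σ(formed) = 8212 kJ
ΔH = Σ(broken) − Σ(formed) = 7184 − 8212 = −1028 kJ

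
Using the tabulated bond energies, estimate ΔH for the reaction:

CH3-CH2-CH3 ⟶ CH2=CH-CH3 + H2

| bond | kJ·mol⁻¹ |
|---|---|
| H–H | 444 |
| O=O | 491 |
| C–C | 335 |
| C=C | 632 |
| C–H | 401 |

ΔH ≈ +61 kJ

Bonds broken (reactants):
  C–C: 2 × 335 = 670
  C–H: 8 × 401 = 3208
  Σ(broken) = 3878 kJ
Bonds formed (products):
  C–C: 1 × 335 = 335
  C–H: 6 × 401 = 2406
  C=C: 1 × 632 = 632
  H–H: 1 × 444 = 444
  Σ(formed) = 3817 kJ
ΔH = Σ(broken) − Σ(formed) = 3878 − 3817 = +61 kJ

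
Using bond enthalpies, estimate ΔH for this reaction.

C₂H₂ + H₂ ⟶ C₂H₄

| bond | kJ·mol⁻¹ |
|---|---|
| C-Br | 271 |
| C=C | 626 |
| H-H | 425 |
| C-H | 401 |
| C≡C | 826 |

ΔH ≈ −177 kJ

Bonds broken (reactants):
  C≡C: 1 × 826 = 826
  C-H: 2 × 401 = 802
  H-H: 1 × 425 = 425
  Σ(broken) = 2053 kJ
Bonds formed (products):
  C-H: 4 × 401 = 1604
  C=C: 1 × 626 = 626
  Σ(formed) = 2230 kJ
ΔH = Σ(broken) − Σ(formed) = 2053 − 2230 = −177 kJ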